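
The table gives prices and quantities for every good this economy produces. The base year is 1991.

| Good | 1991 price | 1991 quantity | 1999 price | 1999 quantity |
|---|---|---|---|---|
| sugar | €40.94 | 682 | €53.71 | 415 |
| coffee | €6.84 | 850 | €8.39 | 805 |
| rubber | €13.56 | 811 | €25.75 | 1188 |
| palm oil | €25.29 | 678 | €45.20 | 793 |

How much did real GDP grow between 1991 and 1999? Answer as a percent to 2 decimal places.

-5.20%

Real GDP 1991 = Nominal GDP 1991 = 40.94·682 + 6.84·850 + 13.56·811 + 25.29·678 = 61878.86.
Real GDP 1999 (at 1991 prices) = 40.94·415 + 6.84·805 + 13.56·1188 + 25.29·793 = 58660.55.
Real growth = 58660.55/61878.86 − 1 = -0.0520.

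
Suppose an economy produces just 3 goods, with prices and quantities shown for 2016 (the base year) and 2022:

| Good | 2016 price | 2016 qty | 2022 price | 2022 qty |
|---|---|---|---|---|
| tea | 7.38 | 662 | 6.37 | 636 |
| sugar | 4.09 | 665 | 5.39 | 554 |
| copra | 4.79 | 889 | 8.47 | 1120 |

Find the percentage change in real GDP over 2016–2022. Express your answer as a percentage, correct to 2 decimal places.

3.88%

Real GDP 2016 = Nominal GDP 2016 = 7.38·662 + 4.09·665 + 4.79·889 = 11863.72.
Real GDP 2022 (at 2016 prices) = 7.38·636 + 4.09·554 + 4.79·1120 = 12324.34.
Real growth = 12324.34/11863.72 − 1 = 0.0388.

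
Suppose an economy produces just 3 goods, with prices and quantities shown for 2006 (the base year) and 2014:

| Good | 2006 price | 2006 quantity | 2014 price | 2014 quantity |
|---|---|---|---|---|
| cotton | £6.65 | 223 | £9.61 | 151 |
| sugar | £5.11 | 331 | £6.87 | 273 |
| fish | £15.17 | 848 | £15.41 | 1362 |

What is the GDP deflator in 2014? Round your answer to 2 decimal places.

Nominal GDP 2014 = 9.61·151 + 6.87·273 + 15.41·1362 = 24315.04.
Real GDP 2014 (at 2006 prices) = 6.65·151 + 5.11·273 + 15.17·1362 = 23060.72.
Deflator = Nominal/Real × 100 = 24315.04/23060.72 × 100 = 105.439.

105.44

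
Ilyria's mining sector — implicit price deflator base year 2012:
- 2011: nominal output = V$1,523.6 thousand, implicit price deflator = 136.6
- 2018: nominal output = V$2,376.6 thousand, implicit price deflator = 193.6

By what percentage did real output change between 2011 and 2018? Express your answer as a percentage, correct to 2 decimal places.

10.06%

Real output 2011 = 1523.6 / 1.366 = 1115.37.
Real output 2018 = 2376.6 / 1.936 = 1227.58.
Real growth = 1227.58 / 1115.37 − 1 = 0.1006.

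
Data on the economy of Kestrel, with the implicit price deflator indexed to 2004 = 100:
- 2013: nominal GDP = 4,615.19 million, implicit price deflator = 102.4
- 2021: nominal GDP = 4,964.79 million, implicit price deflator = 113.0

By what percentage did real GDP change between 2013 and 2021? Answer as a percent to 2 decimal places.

-2.52%

Deflate each year: 2013 → 4615.19/1.024 = 4507.02; 2021 → 4964.79/1.130 = 4393.62.
So real GDP changed by 4393.62/4507.02 − 1 = -0.0252, i.e. -2.52%.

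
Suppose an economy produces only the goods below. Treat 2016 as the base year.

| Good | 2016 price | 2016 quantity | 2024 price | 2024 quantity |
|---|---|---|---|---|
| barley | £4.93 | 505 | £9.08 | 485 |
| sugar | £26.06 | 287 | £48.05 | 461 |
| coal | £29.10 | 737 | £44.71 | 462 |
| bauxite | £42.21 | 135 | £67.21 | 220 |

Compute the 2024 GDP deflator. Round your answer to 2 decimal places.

166.95

Nominal GDP 2024 = 9.08·485 + 48.05·461 + 44.71·462 + 67.21·220 = 61997.07.
Real GDP 2024 (at 2016 prices) = 4.93·485 + 26.06·461 + 29.10·462 + 42.21·220 = 37135.11.
Deflator = Nominal/Real × 100 = 61997.07/37135.11 × 100 = 166.950.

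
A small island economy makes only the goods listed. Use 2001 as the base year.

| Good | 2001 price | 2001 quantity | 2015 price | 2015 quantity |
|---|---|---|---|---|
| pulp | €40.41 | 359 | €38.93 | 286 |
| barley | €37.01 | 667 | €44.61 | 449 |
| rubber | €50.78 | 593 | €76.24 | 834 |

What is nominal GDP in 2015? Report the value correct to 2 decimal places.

Nominal GDP 2015 = Σ (p_2015 × q_2015) = 38.93·286 + 44.61·449 + 76.24·834 = 94748.03.

€94748.03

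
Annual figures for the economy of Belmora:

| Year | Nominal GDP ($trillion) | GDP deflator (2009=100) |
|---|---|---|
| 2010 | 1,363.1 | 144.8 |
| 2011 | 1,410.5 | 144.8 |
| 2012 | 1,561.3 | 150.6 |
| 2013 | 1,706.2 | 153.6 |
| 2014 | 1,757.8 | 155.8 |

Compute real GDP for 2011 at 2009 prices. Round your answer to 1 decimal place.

Real GDP 2011 = 1410.5 / 1.448 = 974.10.

$974.1 trillion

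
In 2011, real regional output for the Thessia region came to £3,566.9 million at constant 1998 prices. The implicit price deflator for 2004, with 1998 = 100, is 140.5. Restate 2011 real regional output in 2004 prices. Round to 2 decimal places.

Real regional output in 2004 prices = Real regional output in 1998 prices × (P_2004/P_1998) = 3566.9 × 1.405 = 5011.49.

£5,011.49 million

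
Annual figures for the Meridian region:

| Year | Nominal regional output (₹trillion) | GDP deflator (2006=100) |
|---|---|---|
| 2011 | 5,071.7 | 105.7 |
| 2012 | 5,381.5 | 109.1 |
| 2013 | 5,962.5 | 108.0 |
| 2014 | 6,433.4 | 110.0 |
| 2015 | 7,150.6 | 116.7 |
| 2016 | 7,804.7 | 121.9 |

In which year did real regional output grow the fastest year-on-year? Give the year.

2013

2012: real = 5381.5/1.091 = 4932.63; growth vs 2011 (4798.20) = 2.80%.
2013: real = 5962.5/1.080 = 5520.83; growth vs 2012 (4932.63) = 11.92%.
2014: real = 6433.4/1.100 = 5848.55; growth vs 2013 (5520.83) = 5.94%.
2015: real = 7150.6/1.167 = 6127.34; growth vs 2014 (5848.55) = 4.77%.
2016: real = 7804.7/1.219 = 6402.54; growth vs 2015 (6127.34) = 4.49%.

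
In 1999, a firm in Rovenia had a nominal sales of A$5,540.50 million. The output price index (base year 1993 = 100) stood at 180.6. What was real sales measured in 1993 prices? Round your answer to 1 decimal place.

A$3,067.8 million

Real sales = Nominal / (output price index/100) = 5540.50 / 1.806 = 3067.83.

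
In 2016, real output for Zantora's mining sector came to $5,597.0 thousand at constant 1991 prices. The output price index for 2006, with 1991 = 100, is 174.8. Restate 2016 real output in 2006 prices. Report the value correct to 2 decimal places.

$9,783.56 thousand

Real output in 2006 prices = Real output in 1991 prices × (P_2006/P_1991) = 5597.0 × 1.748 = 9783.56.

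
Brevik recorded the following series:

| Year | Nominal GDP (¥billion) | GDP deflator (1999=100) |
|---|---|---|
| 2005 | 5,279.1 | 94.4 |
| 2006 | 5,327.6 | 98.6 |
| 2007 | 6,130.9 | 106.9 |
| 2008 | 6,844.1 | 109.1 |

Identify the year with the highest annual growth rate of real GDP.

2006: real = 5327.6/0.986 = 5403.25; growth vs 2005 (5592.27) = -3.38%.
2007: real = 6130.9/1.069 = 5735.17; growth vs 2006 (5403.25) = 6.14%.
2008: real = 6844.1/1.091 = 6273.24; growth vs 2007 (5735.17) = 9.38%.

2008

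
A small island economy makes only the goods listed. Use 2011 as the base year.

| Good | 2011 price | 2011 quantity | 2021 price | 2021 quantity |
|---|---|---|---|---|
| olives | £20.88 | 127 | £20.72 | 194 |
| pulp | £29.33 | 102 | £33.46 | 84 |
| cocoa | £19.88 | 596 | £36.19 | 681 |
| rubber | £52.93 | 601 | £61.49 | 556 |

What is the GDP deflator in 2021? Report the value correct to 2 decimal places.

Nominal GDP 2021 = 20.72·194 + 33.46·84 + 36.19·681 + 61.49·556 = 65664.15.
Real GDP 2021 (at 2011 prices) = 20.88·194 + 29.33·84 + 19.88·681 + 52.93·556 = 49481.80.
Deflator = Nominal/Real × 100 = 65664.15/49481.80 × 100 = 132.704.

132.70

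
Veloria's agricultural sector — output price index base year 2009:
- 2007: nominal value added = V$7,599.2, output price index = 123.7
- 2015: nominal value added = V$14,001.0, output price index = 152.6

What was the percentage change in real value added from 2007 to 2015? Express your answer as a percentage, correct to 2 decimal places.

Real value added 2007 = 7599.2 / 1.237 = 6143.25.
Real value added 2015 = 14001.0 / 1.526 = 9174.97.
Real growth = 9174.97 / 6143.25 − 1 = 0.4935.

49.35%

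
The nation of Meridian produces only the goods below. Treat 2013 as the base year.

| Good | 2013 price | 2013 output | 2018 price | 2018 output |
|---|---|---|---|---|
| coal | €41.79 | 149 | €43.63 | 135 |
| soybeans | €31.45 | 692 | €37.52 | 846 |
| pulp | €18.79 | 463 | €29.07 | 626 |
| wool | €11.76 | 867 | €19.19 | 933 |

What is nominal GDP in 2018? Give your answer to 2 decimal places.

€73734.06

Nominal GDP 2018 = Σ (p_2018 × q_2018) = 43.63·135 + 37.52·846 + 29.07·626 + 19.19·933 = 73734.06.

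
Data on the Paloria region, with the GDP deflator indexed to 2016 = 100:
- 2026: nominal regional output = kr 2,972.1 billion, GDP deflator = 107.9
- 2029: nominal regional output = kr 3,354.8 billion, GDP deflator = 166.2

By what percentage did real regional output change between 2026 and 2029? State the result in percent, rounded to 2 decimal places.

Deflate each year: 2026 → 2972.1/1.079 = 2754.49; 2029 → 3354.8/1.662 = 2018.53.
So real regional output changed by 2018.53/2754.49 − 1 = -0.2672, i.e. -26.72%.

-26.72%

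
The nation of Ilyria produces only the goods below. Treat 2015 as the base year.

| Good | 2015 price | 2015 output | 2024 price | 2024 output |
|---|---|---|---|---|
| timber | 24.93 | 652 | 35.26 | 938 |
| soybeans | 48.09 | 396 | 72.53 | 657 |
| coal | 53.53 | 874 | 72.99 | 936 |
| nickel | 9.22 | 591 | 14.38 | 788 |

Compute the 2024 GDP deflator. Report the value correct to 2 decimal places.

142.75

Nominal GDP 2024 = 35.26·938 + 72.53·657 + 72.99·936 + 14.38·788 = 160376.17.
Real GDP 2024 (at 2015 prices) = 24.93·938 + 48.09·657 + 53.53·936 + 9.22·788 = 112348.91.
Deflator = Nominal/Real × 100 = 160376.17/112348.91 × 100 = 142.748.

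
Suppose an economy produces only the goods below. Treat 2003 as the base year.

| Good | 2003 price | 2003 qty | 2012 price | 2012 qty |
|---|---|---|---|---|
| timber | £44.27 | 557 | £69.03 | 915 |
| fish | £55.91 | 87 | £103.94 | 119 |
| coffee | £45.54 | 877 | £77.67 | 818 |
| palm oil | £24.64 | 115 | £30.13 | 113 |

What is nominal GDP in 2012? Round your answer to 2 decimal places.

£142470.06

Nominal GDP 2012 = Σ (p_2012 × q_2012) = 69.03·915 + 103.94·119 + 77.67·818 + 30.13·113 = 142470.06.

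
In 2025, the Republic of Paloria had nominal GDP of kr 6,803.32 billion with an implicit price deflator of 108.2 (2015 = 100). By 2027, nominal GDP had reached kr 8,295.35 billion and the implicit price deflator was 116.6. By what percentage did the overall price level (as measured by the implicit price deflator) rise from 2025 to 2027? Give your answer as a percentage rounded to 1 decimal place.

Price-level change = 116.6 / 108.2 − 1 = 0.0776.

7.8%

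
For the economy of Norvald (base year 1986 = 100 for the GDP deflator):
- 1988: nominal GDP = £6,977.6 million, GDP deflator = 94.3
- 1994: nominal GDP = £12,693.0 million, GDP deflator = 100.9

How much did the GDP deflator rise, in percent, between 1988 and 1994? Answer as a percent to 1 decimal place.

Price-level change = 100.9 / 94.3 − 1 = 0.0700.

7.0%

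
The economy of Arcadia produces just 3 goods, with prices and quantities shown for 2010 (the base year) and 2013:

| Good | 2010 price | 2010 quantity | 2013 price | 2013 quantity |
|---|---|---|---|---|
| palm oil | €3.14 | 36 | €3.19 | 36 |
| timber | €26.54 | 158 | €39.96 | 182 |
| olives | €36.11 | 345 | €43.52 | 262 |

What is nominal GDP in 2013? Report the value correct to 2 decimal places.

€18789.80

Nominal GDP 2013 = Σ (p_2013 × q_2013) = 3.19·36 + 39.96·182 + 43.52·262 = 18789.80.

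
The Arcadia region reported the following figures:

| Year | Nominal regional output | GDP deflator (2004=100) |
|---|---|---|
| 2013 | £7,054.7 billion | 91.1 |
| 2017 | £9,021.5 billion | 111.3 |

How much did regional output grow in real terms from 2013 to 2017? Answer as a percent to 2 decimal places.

Deflate each year: 2013 → 7054.7/0.911 = 7743.91; 2017 → 9021.5/1.113 = 8105.57.
So real regional output changed by 8105.57/7743.91 − 1 = 0.0467, i.e. 4.67%.

4.67%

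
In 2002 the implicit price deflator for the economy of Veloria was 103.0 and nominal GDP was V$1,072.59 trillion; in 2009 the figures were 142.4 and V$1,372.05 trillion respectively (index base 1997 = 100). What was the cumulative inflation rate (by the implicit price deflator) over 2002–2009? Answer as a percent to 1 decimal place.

38.3%

Price-level change = 142.4 / 103.0 − 1 = 0.3825.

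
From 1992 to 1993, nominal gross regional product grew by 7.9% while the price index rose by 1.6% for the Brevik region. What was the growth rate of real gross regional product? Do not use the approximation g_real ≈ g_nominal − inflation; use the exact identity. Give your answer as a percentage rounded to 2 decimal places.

6.20%

(1 + g_nom) = (1 + g_real)(1 + π), so g_real = 1.0790 / 1.0160 − 1 = 0.06201.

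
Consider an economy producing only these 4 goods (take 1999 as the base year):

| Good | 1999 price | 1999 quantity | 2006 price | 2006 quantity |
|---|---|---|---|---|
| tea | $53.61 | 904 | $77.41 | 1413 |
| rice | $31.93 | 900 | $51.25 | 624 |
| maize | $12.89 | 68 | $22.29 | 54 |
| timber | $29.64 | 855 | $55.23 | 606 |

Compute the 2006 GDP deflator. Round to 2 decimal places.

153.97

Nominal GDP 2006 = 77.41·1413 + 51.25·624 + 22.29·54 + 55.23·606 = 176033.37.
Real GDP 2006 (at 1999 prices) = 53.61·1413 + 31.93·624 + 12.89·54 + 29.64·606 = 114333.15.
Deflator = Nominal/Real × 100 = 176033.37/114333.15 × 100 = 153.965.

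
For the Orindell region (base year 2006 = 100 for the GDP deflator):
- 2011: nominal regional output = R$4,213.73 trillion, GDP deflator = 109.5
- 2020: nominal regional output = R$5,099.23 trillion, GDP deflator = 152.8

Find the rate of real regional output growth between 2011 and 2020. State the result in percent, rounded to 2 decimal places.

Deflate each year: 2011 → 4213.73/1.095 = 3848.16; 2020 → 5099.23/1.528 = 3337.19.
So real regional output changed by 3337.19/3848.16 − 1 = -0.1328, i.e. -13.28%.

-13.28%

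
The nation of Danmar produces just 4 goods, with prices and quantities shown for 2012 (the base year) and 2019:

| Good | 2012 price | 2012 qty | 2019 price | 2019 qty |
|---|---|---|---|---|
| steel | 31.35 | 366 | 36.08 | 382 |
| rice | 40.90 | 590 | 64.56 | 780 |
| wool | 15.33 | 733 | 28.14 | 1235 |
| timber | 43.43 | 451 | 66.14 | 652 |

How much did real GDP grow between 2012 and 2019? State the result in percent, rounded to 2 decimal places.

Real GDP 2012 = Nominal GDP 2012 = 31.35·366 + 40.90·590 + 15.33·733 + 43.43·451 = 66428.92.
Real GDP 2019 (at 2012 prices) = 31.35·382 + 40.90·780 + 15.33·1235 + 43.43·652 = 91126.61.
Real growth = 91126.61/66428.92 − 1 = 0.3718.

37.18%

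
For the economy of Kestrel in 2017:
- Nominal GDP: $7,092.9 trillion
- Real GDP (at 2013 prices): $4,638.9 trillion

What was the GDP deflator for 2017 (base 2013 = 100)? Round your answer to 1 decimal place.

GDP deflator = (Nominal / Real) × 100 = 7092.9 / 4638.9 × 100 = 152.90.

152.9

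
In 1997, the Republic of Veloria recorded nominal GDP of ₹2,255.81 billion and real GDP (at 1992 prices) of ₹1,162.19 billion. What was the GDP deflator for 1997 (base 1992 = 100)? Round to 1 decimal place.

GDP deflator = (Nominal / Real) × 100 = 2255.81 / 1162.19 × 100 = 194.10.

194.1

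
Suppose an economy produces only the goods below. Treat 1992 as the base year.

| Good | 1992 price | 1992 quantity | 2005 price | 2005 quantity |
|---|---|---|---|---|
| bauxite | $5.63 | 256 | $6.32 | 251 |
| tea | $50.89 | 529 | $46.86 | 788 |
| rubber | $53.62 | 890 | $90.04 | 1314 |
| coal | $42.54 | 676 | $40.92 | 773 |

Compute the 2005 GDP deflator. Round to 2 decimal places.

Nominal GDP 2005 = 6.32·251 + 46.86·788 + 90.04·1314 + 40.92·773 = 188455.72.
Real GDP 2005 (at 1992 prices) = 5.63·251 + 50.89·788 + 53.62·1314 + 42.54·773 = 144854.55.
Deflator = Nominal/Real × 100 = 188455.72/144854.55 × 100 = 130.100.

130.10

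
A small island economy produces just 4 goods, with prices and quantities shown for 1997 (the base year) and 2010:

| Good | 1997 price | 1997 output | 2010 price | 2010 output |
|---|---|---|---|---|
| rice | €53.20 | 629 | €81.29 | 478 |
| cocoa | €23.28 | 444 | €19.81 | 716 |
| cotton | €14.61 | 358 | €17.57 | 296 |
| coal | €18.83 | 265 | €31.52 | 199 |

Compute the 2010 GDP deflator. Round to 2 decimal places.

128.59

Nominal GDP 2010 = 81.29·478 + 19.81·716 + 17.57·296 + 31.52·199 = 64513.78.
Real GDP 2010 (at 1997 prices) = 53.20·478 + 23.28·716 + 14.61·296 + 18.83·199 = 50169.81.
Deflator = Nominal/Real × 100 = 64513.78/50169.81 × 100 = 128.591.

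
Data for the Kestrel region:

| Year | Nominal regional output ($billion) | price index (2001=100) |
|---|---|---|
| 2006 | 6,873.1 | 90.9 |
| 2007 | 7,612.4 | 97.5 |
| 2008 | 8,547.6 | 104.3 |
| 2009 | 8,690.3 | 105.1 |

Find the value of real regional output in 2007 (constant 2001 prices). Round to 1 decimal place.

$7,807.6 billion

Real regional output 2007 = 7612.4 / 0.975 = 7807.59.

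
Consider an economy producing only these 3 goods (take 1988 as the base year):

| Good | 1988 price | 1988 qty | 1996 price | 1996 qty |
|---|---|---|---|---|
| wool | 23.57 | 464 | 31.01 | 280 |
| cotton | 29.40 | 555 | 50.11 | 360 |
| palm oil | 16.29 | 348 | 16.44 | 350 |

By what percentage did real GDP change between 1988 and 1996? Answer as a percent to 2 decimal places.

-30.49%

Real GDP 1988 = Nominal GDP 1988 = 23.57·464 + 29.40·555 + 16.29·348 = 32922.40.
Real GDP 1996 (at 1988 prices) = 23.57·280 + 29.40·360 + 16.29·350 = 22885.10.
Real growth = 22885.10/32922.40 − 1 = -0.3049.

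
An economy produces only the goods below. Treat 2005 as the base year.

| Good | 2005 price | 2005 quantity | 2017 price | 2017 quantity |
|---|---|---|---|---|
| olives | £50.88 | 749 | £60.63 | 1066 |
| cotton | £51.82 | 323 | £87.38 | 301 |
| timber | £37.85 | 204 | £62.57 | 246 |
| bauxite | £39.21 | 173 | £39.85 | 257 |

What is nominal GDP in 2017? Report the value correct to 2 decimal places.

Nominal GDP 2017 = Σ (p_2017 × q_2017) = 60.63·1066 + 87.38·301 + 62.57·246 + 39.85·257 = 116566.63.

£116566.63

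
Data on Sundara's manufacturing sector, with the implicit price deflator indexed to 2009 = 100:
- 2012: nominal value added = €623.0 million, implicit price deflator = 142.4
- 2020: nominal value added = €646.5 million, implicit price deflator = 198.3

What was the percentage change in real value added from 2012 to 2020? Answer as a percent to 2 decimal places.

-25.48%

Deflate each year: 2012 → 623.0/1.424 = 437.50; 2020 → 646.5/1.983 = 326.02.
So real value added changed by 326.02/437.50 − 1 = -0.2548, i.e. -25.48%.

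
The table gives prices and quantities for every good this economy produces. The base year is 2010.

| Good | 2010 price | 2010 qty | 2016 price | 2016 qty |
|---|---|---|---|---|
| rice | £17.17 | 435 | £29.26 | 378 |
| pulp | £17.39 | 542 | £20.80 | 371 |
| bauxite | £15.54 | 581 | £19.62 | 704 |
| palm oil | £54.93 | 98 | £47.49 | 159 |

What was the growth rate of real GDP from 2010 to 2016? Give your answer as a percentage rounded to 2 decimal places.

4.18%

Real GDP 2010 = Nominal GDP 2010 = 17.17·435 + 17.39·542 + 15.54·581 + 54.93·98 = 31306.21.
Real GDP 2016 (at 2010 prices) = 17.17·378 + 17.39·371 + 15.54·704 + 54.93·159 = 32615.98.
Real growth = 32615.98/31306.21 − 1 = 0.0418.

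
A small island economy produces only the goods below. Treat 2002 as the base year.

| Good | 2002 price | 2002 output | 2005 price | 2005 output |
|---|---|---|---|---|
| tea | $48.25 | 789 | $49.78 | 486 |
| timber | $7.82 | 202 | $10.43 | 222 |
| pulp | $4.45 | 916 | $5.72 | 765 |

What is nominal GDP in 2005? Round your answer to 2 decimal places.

$30884.34

Nominal GDP 2005 = Σ (p_2005 × q_2005) = 49.78·486 + 10.43·222 + 5.72·765 = 30884.34.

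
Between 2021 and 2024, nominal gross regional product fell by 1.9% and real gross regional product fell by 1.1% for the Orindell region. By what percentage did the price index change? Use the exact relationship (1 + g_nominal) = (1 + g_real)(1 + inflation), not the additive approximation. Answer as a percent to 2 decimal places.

-0.81%

(1 + g_nom) = (1 + g_real)(1 + π), so π = 0.9810 / 0.9890 − 1 = -0.00809.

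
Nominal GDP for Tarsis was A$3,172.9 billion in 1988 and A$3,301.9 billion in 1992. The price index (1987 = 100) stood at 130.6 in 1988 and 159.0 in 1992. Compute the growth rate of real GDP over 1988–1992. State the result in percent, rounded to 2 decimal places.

Deflate each year: 1988 → 3172.9/1.306 = 2429.48; 1992 → 3301.9/1.590 = 2076.67.
So real GDP changed by 2076.67/2429.48 − 1 = -0.1452, i.e. -14.52%.

-14.52%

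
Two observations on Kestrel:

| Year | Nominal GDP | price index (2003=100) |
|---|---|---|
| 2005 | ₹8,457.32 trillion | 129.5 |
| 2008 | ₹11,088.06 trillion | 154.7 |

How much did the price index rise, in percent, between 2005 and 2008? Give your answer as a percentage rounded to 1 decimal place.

Price-level change = 154.7 / 129.5 − 1 = 0.1946.

19.5%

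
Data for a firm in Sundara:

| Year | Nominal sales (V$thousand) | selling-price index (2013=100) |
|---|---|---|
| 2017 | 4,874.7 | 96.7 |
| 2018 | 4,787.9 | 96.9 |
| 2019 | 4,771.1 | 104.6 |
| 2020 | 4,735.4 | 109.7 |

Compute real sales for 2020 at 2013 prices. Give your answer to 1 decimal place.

V$4,316.7 thousand

Real sales 2020 = 4735.4 / 1.097 = 4316.68.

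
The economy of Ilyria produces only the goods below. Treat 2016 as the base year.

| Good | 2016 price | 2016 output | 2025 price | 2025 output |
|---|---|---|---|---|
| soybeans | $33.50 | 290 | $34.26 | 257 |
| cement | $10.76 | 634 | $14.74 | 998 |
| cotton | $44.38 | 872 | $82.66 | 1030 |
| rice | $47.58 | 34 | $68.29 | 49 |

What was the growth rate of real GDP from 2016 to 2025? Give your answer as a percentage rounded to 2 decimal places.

18.53%

Real GDP 2016 = Nominal GDP 2016 = 33.50·290 + 10.76·634 + 44.38·872 + 47.58·34 = 56853.92.
Real GDP 2025 (at 2016 prices) = 33.50·257 + 10.76·998 + 44.38·1030 + 47.58·49 = 67390.80.
Real growth = 67390.80/56853.92 − 1 = 0.1853.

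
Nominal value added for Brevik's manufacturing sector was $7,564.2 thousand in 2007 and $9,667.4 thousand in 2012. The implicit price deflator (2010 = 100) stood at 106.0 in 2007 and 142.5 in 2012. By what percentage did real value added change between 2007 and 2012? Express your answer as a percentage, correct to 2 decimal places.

-4.93%

Real value added 2007 = 7564.2 / 1.060 = 7136.04.
Real value added 2012 = 9667.4 / 1.425 = 6784.14.
Real growth = 6784.14 / 7136.04 − 1 = -0.0493.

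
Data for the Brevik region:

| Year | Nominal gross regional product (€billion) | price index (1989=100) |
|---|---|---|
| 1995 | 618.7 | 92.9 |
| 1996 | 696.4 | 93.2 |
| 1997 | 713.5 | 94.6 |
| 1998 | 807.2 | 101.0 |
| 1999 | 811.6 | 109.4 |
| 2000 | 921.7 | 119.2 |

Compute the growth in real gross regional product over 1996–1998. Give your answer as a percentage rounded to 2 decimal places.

6.96%

Real gross regional product 1996 = 696.4/0.932 = 747.21.
Real gross regional product 1998 = 807.2/1.010 = 799.21.
Change = 799.21/747.21 − 1 = 0.0696.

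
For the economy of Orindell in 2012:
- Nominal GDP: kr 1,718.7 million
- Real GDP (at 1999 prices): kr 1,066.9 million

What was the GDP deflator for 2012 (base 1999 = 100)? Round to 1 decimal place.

GDP deflator = (Nominal / Real) × 100 = 1718.7 / 1066.9 × 100 = 161.09.

161.1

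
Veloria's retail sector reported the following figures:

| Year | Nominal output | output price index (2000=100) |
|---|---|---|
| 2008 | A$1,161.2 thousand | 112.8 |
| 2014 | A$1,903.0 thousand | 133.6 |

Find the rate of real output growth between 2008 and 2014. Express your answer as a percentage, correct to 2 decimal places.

Real output 2008 = 1161.2 / 1.128 = 1029.43.
Real output 2014 = 1903.0 / 1.336 = 1424.40.
Real growth = 1424.40 / 1029.43 − 1 = 0.3837.

38.37%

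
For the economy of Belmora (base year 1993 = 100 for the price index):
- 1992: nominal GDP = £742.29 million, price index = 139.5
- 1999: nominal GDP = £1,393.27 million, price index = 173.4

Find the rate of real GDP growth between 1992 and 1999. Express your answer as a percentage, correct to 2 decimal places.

Real GDP 1992 = 742.29 / 1.395 = 532.11.
Real GDP 1999 = 1393.27 / 1.734 = 803.50.
Real growth = 803.50 / 532.11 − 1 = 0.5100.

51.00%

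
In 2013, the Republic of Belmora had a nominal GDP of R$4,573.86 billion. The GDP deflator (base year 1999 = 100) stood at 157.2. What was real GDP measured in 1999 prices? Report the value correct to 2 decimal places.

Real GDP = Nominal / (GDP deflator/100) = 4573.86 / 1.572 = 2909.58.

R$2,909.58 billion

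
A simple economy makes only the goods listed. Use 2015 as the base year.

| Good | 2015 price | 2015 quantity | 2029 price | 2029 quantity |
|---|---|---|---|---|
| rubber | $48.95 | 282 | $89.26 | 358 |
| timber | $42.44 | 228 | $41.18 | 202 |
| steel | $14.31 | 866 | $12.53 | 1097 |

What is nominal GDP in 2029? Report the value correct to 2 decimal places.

$54018.85

Nominal GDP 2029 = Σ (p_2029 × q_2029) = 89.26·358 + 41.18·202 + 12.53·1097 = 54018.85.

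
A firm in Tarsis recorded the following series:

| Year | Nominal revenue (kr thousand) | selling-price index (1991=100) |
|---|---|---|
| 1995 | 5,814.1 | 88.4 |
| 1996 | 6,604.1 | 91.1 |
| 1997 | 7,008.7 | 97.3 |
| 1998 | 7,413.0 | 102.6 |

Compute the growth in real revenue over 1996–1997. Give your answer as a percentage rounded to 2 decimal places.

Real revenue 1996 = 6604.1/0.911 = 7249.29.
Real revenue 1997 = 7008.7/0.973 = 7203.19.
Change = 7203.19/7249.29 − 1 = -0.0064.

-0.64%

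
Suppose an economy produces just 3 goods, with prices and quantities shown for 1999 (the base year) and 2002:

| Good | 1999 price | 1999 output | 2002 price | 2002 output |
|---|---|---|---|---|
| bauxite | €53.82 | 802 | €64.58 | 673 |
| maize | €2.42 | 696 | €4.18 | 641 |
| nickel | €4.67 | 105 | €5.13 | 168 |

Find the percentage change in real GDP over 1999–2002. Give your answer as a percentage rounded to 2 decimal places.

Real GDP 1999 = Nominal GDP 1999 = 53.82·802 + 2.42·696 + 4.67·105 = 45338.31.
Real GDP 2002 (at 1999 prices) = 53.82·673 + 2.42·641 + 4.67·168 = 38556.64.
Real growth = 38556.64/45338.31 − 1 = -0.1496.

-14.96%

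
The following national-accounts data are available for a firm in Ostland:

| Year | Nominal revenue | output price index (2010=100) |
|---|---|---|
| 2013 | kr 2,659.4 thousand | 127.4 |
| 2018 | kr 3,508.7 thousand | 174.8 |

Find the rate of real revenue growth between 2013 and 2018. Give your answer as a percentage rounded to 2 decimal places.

Deflate each year: 2013 → 2659.4/1.274 = 2087.44; 2018 → 3508.7/1.748 = 2007.27.
So real revenue changed by 2007.27/2087.44 − 1 = -0.0384, i.e. -3.84%.

-3.84%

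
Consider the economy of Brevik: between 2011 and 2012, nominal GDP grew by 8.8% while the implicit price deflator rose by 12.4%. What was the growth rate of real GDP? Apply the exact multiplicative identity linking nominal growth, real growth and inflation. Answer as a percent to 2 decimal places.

-3.20%

(1 + g_nom) = (1 + g_real)(1 + π), so g_real = 1.0880 / 1.1240 − 1 = -0.03203.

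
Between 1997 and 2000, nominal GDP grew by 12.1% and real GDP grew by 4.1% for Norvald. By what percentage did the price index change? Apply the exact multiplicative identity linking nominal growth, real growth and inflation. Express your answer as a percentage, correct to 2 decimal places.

(1 + g_nom) = (1 + g_real)(1 + π), so π = 1.1210 / 1.0410 − 1 = 0.07685.

7.68%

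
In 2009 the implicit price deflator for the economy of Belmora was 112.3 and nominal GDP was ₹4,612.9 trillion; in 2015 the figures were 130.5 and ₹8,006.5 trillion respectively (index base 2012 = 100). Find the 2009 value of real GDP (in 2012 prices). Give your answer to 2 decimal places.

Real GDP = Nominal / (implicit price deflator/100) = 4612.9 / 1.123 = 4107.66.

₹4,107.66 trillion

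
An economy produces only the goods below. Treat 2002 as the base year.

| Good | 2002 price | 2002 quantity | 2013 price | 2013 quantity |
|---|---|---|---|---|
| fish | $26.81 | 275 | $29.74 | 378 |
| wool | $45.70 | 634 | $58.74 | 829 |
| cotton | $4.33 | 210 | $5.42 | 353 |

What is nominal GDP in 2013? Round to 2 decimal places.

$61850.44

Nominal GDP 2013 = Σ (p_2013 × q_2013) = 29.74·378 + 58.74·829 + 5.42·353 = 61850.44.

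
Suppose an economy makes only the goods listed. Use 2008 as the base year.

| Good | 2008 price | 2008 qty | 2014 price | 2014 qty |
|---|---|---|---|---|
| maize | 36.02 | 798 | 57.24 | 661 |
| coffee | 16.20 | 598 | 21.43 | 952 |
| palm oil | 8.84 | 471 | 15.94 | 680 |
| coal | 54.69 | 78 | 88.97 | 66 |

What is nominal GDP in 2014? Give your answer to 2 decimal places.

74948.22

Nominal GDP 2014 = Σ (p_2014 × q_2014) = 57.24·661 + 21.43·952 + 15.94·680 + 88.97·66 = 74948.22.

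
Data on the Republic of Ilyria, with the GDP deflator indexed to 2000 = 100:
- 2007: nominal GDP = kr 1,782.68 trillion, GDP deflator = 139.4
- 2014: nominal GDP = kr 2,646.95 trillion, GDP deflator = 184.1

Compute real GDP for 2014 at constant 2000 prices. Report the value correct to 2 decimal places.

Real GDP = Nominal / (GDP deflator/100) = 2646.95 / 1.841 = 1437.78.

kr 1,437.78 trillion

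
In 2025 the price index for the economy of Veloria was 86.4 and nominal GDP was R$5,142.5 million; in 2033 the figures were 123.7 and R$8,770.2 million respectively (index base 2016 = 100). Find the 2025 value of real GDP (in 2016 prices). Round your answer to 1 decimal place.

R$5,952.0 million

Real GDP = Nominal / (price index/100) = 5142.5 / 0.864 = 5951.97.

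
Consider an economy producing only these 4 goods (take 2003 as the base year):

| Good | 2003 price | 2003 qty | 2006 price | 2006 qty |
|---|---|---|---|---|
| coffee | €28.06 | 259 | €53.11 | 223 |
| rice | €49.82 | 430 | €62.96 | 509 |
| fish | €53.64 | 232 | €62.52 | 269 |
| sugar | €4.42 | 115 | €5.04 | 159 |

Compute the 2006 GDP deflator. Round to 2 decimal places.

Nominal GDP 2006 = 53.11·223 + 62.96·509 + 62.52·269 + 5.04·159 = 61509.41.
Real GDP 2006 (at 2003 prices) = 28.06·223 + 49.82·509 + 53.64·269 + 4.42·159 = 46747.70.
Deflator = Nominal/Real × 100 = 61509.41/46747.70 × 100 = 131.577.

131.58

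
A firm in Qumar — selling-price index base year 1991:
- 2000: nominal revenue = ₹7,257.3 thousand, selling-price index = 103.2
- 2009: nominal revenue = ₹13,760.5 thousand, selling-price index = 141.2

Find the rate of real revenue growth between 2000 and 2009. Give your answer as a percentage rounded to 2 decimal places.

38.58%

Real revenue 2000 = 7257.3 / 1.032 = 7032.27.
Real revenue 2009 = 13760.5 / 1.412 = 9745.40.
Real growth = 9745.40 / 7032.27 − 1 = 0.3858.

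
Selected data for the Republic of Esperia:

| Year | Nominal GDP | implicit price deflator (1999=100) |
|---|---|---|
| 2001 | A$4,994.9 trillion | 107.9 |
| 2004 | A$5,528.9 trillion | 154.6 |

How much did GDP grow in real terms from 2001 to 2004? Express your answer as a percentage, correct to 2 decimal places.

-22.75%

Real GDP 2001 = 4994.9 / 1.079 = 4629.19.
Real GDP 2004 = 5528.9 / 1.546 = 3576.26.
Real growth = 3576.26 / 4629.19 − 1 = -0.2275.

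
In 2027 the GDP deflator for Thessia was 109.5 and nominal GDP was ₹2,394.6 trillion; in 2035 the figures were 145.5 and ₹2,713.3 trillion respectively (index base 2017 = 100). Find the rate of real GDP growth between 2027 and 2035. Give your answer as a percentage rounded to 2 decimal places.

Real GDP 2027 = 2394.6 / 1.095 = 2186.85.
Real GDP 2035 = 2713.3 / 1.455 = 1864.81.
Real growth = 1864.81 / 2186.85 − 1 = -0.1473.

-14.73%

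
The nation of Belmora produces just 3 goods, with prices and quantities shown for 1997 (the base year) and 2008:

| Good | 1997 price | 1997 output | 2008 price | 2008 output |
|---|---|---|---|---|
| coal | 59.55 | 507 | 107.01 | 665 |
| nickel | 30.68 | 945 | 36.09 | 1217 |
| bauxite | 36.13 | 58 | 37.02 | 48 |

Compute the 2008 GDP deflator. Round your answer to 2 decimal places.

148.54

Nominal GDP 2008 = 107.01·665 + 36.09·1217 + 37.02·48 = 116860.14.
Real GDP 2008 (at 1997 prices) = 59.55·665 + 30.68·1217 + 36.13·48 = 78672.55.
Deflator = Nominal/Real × 100 = 116860.14/78672.55 × 100 = 148.540.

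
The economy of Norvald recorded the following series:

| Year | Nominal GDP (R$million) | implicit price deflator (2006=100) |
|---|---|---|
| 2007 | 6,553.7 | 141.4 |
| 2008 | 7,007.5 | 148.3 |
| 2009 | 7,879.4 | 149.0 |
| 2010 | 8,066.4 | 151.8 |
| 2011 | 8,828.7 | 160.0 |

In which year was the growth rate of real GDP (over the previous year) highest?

2008: real = 7007.5/1.483 = 4725.22; growth vs 2007 (4634.87) = 1.95%.
2009: real = 7879.4/1.490 = 5288.19; growth vs 2008 (4725.22) = 11.91%.
2010: real = 8066.4/1.518 = 5313.83; growth vs 2009 (5288.19) = 0.48%.
2011: real = 8828.7/1.600 = 5517.94; growth vs 2010 (5313.83) = 3.84%.

2009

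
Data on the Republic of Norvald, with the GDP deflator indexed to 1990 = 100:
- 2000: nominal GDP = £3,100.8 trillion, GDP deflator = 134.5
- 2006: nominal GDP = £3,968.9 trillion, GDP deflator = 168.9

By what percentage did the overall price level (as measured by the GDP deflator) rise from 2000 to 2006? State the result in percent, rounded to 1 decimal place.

25.6%

Price-level change = 168.9 / 134.5 − 1 = 0.2558.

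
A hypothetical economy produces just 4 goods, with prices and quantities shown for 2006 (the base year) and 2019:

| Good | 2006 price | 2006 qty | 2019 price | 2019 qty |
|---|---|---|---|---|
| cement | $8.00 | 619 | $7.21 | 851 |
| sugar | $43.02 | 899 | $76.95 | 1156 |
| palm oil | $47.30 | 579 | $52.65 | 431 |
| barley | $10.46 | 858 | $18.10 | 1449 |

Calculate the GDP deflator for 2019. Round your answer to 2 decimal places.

156.39

Nominal GDP 2019 = 7.21·851 + 76.95·1156 + 52.65·431 + 18.10·1449 = 144008.96.
Real GDP 2019 (at 2006 prices) = 8.00·851 + 43.02·1156 + 47.30·431 + 10.46·1449 = 92081.96.
Deflator = Nominal/Real × 100 = 144008.96/92081.96 × 100 = 156.392.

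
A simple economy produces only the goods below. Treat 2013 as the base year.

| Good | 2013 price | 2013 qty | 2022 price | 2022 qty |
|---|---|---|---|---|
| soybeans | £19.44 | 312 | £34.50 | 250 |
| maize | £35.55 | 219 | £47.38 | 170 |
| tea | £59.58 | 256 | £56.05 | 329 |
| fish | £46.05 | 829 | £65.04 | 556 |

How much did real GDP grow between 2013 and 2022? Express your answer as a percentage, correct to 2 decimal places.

-16.60%

Real GDP 2013 = Nominal GDP 2013 = 19.44·312 + 35.55·219 + 59.58·256 + 46.05·829 = 67278.66.
Real GDP 2022 (at 2013 prices) = 19.44·250 + 35.55·170 + 59.58·329 + 46.05·556 = 56109.12.
Real growth = 56109.12/67278.66 − 1 = -0.1660.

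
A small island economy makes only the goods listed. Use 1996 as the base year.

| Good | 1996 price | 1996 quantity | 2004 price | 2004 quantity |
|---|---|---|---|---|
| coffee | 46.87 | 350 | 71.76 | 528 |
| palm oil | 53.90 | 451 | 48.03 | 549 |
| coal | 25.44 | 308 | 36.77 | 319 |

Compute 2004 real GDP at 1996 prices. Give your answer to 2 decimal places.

62453.82

Real GDP 2004 = Σ (p_1996 × q_2004) = 46.87·528 + 53.90·549 + 25.44·319 = 62453.82.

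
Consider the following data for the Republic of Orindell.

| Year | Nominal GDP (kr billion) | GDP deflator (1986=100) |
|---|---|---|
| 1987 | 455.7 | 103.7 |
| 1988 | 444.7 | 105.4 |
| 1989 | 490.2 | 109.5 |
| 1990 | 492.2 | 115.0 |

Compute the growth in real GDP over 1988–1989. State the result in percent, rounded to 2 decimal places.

6.10%

Real GDP 1988 = 444.7/1.054 = 421.92.
Real GDP 1989 = 490.2/1.095 = 447.67.
Change = 447.67/421.92 − 1 = 0.0610.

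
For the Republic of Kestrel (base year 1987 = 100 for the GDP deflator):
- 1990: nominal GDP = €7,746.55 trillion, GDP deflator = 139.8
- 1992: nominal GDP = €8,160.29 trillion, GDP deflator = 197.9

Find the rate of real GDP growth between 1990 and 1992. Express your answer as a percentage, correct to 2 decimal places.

Deflate each year: 1990 → 7746.55/1.398 = 5541.17; 1992 → 8160.29/1.979 = 4123.44.
So real GDP changed by 4123.44/5541.17 − 1 = -0.2559, i.e. -25.59%.

-25.59%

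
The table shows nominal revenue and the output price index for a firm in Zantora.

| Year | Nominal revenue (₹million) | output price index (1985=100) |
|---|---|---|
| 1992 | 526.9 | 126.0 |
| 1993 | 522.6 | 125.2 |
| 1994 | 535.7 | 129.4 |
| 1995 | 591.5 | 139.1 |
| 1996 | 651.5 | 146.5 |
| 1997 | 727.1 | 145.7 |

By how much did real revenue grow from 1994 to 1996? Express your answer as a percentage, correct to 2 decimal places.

7.42%

Real revenue 1994 = 535.7/1.294 = 413.99.
Real revenue 1996 = 651.5/1.465 = 444.71.
Change = 444.71/413.99 − 1 = 0.0742.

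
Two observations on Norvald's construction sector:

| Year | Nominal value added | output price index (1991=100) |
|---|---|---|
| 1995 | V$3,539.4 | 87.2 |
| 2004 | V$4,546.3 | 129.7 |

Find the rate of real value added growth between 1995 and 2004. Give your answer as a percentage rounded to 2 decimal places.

-13.64%

Deflate each year: 1995 → 3539.4/0.872 = 4058.94; 2004 → 4546.3/1.297 = 3505.24.
So real value added changed by 3505.24/4058.94 − 1 = -0.1364, i.e. -13.64%.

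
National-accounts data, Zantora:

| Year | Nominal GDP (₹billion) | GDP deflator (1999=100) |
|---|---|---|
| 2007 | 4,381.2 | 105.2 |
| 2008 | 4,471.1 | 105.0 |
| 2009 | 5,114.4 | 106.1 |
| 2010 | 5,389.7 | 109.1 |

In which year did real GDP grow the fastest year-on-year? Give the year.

2009

2008: real = 4471.1/1.050 = 4258.19; growth vs 2007 (4164.64) = 2.25%.
2009: real = 5114.4/1.061 = 4820.36; growth vs 2008 (4258.19) = 13.20%.
2010: real = 5389.7/1.091 = 4940.15; growth vs 2009 (4820.36) = 2.49%.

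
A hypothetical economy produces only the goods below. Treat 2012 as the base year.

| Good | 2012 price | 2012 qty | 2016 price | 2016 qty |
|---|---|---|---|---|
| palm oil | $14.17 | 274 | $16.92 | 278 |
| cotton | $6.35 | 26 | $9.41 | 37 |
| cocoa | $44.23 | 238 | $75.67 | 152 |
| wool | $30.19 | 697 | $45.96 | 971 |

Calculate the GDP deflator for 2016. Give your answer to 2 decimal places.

152.15

Nominal GDP 2016 = 16.92·278 + 9.41·37 + 75.67·152 + 45.96·971 = 61180.93.
Real GDP 2016 (at 2012 prices) = 14.17·278 + 6.35·37 + 44.23·152 + 30.19·971 = 40211.66.
Deflator = Nominal/Real × 100 = 61180.93/40211.66 × 100 = 152.147.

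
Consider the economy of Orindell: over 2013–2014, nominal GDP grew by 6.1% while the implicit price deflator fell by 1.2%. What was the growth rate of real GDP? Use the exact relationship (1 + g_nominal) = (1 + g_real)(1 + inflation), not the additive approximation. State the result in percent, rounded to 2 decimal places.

7.39%

(1 + g_nom) = (1 + g_real)(1 + π), so g_real = 1.0610 / 0.9880 − 1 = 0.07389.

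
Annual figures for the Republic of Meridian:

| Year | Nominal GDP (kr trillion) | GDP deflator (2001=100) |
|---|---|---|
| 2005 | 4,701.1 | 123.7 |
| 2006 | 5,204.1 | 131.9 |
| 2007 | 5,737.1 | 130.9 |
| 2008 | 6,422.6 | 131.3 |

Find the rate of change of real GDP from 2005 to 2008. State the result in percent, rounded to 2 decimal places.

28.71%

Real GDP 2005 = 4701.1/1.237 = 3800.40.
Real GDP 2008 = 6422.6/1.313 = 4891.55.
Change = 4891.55/3800.40 − 1 = 0.2871.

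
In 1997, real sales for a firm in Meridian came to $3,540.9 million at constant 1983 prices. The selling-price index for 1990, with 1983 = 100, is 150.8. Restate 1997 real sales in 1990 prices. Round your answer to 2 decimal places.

$5,339.68 million

Real sales in 1990 prices = Real sales in 1983 prices × (P_1990/P_1983) = 3540.9 × 1.508 = 5339.68.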